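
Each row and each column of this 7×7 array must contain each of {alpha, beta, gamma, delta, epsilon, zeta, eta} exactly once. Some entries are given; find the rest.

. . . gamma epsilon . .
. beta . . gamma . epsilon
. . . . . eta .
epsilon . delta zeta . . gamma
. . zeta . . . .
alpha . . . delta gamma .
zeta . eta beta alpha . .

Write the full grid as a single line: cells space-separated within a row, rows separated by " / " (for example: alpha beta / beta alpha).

delta eta beta gamma epsilon alpha zeta / eta beta alpha delta gamma zeta epsilon / beta delta gamma epsilon zeta eta alpha / epsilon alpha delta zeta eta beta gamma / gamma epsilon zeta alpha beta delta eta / alpha zeta epsilon eta delta gamma beta / zeta gamma eta beta alpha epsilon delta

(r2,c3) = alpha
(r7,c7) = delta
(r1,c3) = beta
(r6,c3) = epsilon
(r6,c4) = eta
(r7,c6) = epsilon
(r2,c4) = delta
(r2,c6) = zeta
(r3,c3) = gamma
(r6,c2) = zeta
(r6,c7) = beta
(r7,c2) = gamma
(r2,c1) = eta
(r1,c1) = delta
(r1,c6) = alpha
(r3,c1) = beta
(r3,c5) = zeta
(r3,c7) = alpha
(r4,c6) = beta
(r5,c1) = gamma
(r5,c6) = delta
(r5,c7) = eta
(r1,c2) = eta
(r1,c7) = zeta
(r3,c4) = epsilon
(r4,c2) = alpha
(r4,c5) = eta
(r5,c2) = epsilon
(r5,c4) = alpha
(r5,c5) = beta
(r3,c2) = delta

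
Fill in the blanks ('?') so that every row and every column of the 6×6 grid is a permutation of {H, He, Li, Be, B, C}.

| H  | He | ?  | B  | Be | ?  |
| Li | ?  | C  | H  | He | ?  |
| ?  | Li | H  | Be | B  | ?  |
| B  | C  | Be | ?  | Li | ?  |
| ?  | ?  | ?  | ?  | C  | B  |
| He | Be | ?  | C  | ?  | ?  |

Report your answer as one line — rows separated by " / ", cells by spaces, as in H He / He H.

(r1,c3) = Li
(r1,c6) = C
(r2,c2) = B
(r2,c6) = Be
(r3,c1) = C
(r3,c6) = He
(r4,c4) = He
(r4,c6) = H
(r5,c1) = Be
(r5,c2) = H
(r5,c3) = He
(r5,c4) = Li
(r6,c3) = B
(r6,c5) = H
(r6,c6) = Li

H He Li B Be C / Li B C H He Be / C Li H Be B He / B C Be He Li H / Be H He Li C B / He Be B C H Li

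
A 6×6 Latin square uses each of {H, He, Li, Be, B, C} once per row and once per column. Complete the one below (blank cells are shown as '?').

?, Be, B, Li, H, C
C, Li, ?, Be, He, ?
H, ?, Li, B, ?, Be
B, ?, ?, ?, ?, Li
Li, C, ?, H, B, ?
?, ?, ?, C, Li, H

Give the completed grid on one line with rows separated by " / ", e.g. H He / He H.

He Be B Li H C / C Li H Be He B / H He Li B C Be / B H C He Be Li / Li C Be H B He / Be B He C Li H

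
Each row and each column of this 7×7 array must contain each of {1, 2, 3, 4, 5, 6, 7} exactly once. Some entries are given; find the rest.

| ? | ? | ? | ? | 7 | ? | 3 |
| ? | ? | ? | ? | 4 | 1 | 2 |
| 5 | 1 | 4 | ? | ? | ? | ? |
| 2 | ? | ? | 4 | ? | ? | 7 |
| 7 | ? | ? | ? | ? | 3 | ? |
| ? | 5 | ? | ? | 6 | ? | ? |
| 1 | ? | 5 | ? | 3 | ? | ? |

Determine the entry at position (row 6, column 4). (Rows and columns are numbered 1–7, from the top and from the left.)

Cell (r3,c5): row 3 has {1,4,5}; column 5 has {3,4,6,7} → 2.
Cell (r3,c7): row 3 has {1,2,4,5}; column 7 has {2,3,7} → 6.
Cell (r7,c7): row 7 has {1,3,5}; column 7 has {2,3,6,7} → 4.
Cell (r3,c6): row 3 has {1,2,4,5,6}; column 6 has {1,3} → 7.
Cell (r6,c7): row 6 has {5,6}; column 7 has {2,3,4,6,7} → 1.
Cell (r3,c4): row 3 has {1,2,4,5,6,7}; column 4 has {4} → 3.
Cell (r5,c7): row 5 has {3,7}; column 7 has {1,2,3,4,6,7} → 5.
Cell (r5,c5): row 5 has {3,5,7}; column 5 has {2,3,4,6,7} → 1.
Cell (r4,c5): row 4 has {2,4,7}; column 5 has {1,2,3,4,6,7} → 5.
Cell (r4,c6): row 4 has {2,4,5,7}; column 6 has {1,3,7} → 6.
Cell (r7,c6): row 7 has {1,3,4,5}; column 6 has {1,3,6,7} → 2.
Cell (r4,c2): row 4 has {2,4,5,6,7}; column 2 has {1,5} → 3.
Cell (r4,c3): row 4 has {2,3,4,5,6,7}; column 3 has {4,5} → 1.
Cell (r6,c6): row 6 has {1,5,6}; column 6 has {1,2,3,6,7} → 4.
Cell (r1,c6): row 1 has {3,7}; column 6 has {1,2,3,4,6,7} → 5.
Cell (r6,c1): row 6 has {1,4,5,6}; column 1 has {1,2,5,7} → 3.
Cell (r2,c1): row 2 has {1,2,4}; column 1 has {1,2,3,5,7} → 6.
Cell (r2,c2): row 2 has {1,2,4,6}; column 2 has {1,3,5} → 7.
Cell (r2,c3): row 2 has {1,2,4,6,7}; column 3 has {1,4,5} → 3.
Cell (r2,c4): row 2 has {1,2,3,4,6,7}; column 4 has {3,4} → 5.
Cell (r7,c2): row 7 has {1,2,3,4,5}; column 2 has {1,3,5,7} → 6.
Cell (r7,c4): row 7 has {1,2,3,4,5,6}; column 4 has {3,4,5} → 7.
Cell (r1,c1): row 1 has {3,5,7}; column 1 has {1,2,3,5,6,7} → 4.
Cell (r1,c2): row 1 has {3,4,5,7}; column 2 has {1,3,5,6,7} → 2.
Cell (r1,c3): row 1 has {2,3,4,5,7}; column 3 has {1,3,4,5} → 6.
Cell (r1,c4): row 1 has {2,3,4,5,6,7}; column 4 has {3,4,5,7} → 1.
Cell (r5,c2): row 5 has {1,3,5,7}; column 2 has {1,2,3,5,6,7} → 4.
Cell (r5,c3): row 5 has {1,3,4,5,7}; column 3 has {1,3,4,5,6} → 2.
Cell (r5,c4): row 5 has {1,2,3,4,5,7}; column 4 has {1,3,4,5,7} → 6.
Cell (r6,c3): row 6 has {1,3,4,5,6}; column 3 has {1,2,3,4,5,6} → 7.
Cell (r6,c4): row 6 has {1,3,4,5,6,7}; column 4 has {1,3,4,5,6,7} → 2.

2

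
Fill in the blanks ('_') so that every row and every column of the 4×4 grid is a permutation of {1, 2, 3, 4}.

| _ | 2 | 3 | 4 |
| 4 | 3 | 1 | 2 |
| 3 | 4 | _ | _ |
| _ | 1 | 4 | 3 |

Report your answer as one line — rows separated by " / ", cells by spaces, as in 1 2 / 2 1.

1 2 3 4 / 4 3 1 2 / 3 4 2 1 / 2 1 4 3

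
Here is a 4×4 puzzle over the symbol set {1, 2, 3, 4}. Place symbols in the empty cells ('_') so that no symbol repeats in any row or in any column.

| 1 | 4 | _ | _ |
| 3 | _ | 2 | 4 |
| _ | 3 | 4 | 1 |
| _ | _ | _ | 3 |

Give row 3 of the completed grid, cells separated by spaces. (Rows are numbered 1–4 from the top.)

2 3 4 1

(r1,c3): row 1 has {1,4}; column 3 has {2,4}, so it must be 3.
(r1,c4): row 1 has {1,3,4}; column 4 has {1,3,4}, so it must be 2.
(r2,c2): row 2 has {2,3,4}; column 2 has {3,4}, so it must be 1.
(r3,c1): row 3 has {1,3,4}; column 1 has {1,3}, so it must be 2.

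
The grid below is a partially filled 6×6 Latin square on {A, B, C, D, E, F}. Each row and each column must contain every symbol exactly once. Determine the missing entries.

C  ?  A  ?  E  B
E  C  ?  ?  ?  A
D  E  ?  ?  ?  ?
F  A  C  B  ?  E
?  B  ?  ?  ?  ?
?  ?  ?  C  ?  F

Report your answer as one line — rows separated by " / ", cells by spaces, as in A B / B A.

C F A D E B / E C D F B A / D E B A F C / F A C B D E / A B F E C D / B D E C A F

row 3 has {D,E}; column 6 has {A,B,E,F} — only C is left for (r3,c6).
row 4 has {A,B,C,E,F}; column 5 has {E} — only D is left for (r4,c5).
row 5 has {B}; column 1 has {C,D,E,F} — only A is left for (r5,c1).
row 5 has {A,B}; column 6 has {A,B,C,E,F} — only D is left for (r5,c6).
row 6 has {C,F}; column 1 has {A,C,D,E,F} — only B is left for (r6,c1).
row 6 has {B,C,F}; column 2 has {A,B,C,E} — only D is left for (r6,c2).
row 6 has {B,C,D,F}; column 3 has {A,C} — only E is left for (r6,c3).
row 6 has {B,C,D,E,F}; column 5 has {D,E} — only A is left for (r6,c5).
row 1 has {A,B,C,E}; column 2 has {A,B,C,D,E} — only F is left for (r1,c2).
row 1 has {A,B,C,E,F}; column 4 has {B,C} — only D is left for (r1,c4).
row 2 has {A,C,E}; column 4 has {B,C,D} — only F is left for (r2,c4).
row 2 has {A,C,E,F}; column 5 has {A,D,E} — only B is left for (r2,c5).
row 3 has {C,D,E}; column 4 has {B,C,D,F} — only A is left for (r3,c4).
row 3 has {A,C,D,E}; column 5 has {A,B,D,E} — only F is left for (r3,c5).
row 5 has {A,B,D}; column 3 has {A,C,E} — only F is left for (r5,c3).
row 5 has {A,B,D,F}; column 4 has {A,B,C,D,F} — only E is left for (r5,c4).
row 5 has {A,B,D,E,F}; column 5 has {A,B,D,E,F} — only C is left for (r5,c5).
row 2 has {A,B,C,E,F}; column 3 has {A,C,E,F} — only D is left for (r2,c3).
row 3 has {A,C,D,E,F}; column 3 has {A,C,D,E,F} — only B is left for (r3,c3).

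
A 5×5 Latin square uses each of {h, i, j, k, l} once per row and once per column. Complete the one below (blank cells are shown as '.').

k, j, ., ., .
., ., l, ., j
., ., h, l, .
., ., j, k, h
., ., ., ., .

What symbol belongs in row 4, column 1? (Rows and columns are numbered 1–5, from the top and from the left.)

i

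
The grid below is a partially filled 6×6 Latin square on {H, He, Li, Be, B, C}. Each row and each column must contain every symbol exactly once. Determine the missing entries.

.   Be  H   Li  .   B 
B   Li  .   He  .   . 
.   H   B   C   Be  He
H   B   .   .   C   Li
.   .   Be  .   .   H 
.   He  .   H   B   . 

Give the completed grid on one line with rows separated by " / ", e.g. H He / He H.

C Be H Li He B / B Li C He H Be / Li H B C Be He / H B He Be C Li / He C Be B Li H / Be He Li H B C

row 1 has {H,Li,Be,B}; column 5 has {Be,B,C} — only He is left for (r1,c5).
row 2 has {He,Li,B}; column 3 has {H,Be,B} — only C is left for (r2,c3).
row 2 has {He,Li,B,C}; column 5 has {He,Be,B,C} — only H is left for (r2,c5).
row 2 has {H,He,Li,B,C}; column 6 has {H,He,Li,B} — only Be is left for (r2,c6).
row 3 has {H,He,Be,B,C}; column 1 has {H,B} — only Li is left for (r3,c1).
row 4 has {H,Li,B,C}; column 3 has {H,Be,B,C} — only He is left for (r4,c3).
row 4 has {H,He,Li,B,C}; column 4 has {H,He,Li,C} — only Be is left for (r4,c4).
row 5 has {H,Be}; column 2 has {H,He,Li,Be,B} — only C is left for (r5,c2).
row 5 has {H,Be,C}; column 4 has {H,He,Li,Be,C} — only B is left for (r5,c4).
row 5 has {H,Be,B,C}; column 5 has {H,He,Be,B,C} — only Li is left for (r5,c5).
row 6 has {H,He,B}; column 3 has {H,He,Be,B,C} — only Li is left for (r6,c3).
row 6 has {H,He,Li,B}; column 6 has {H,He,Li,Be,B} — only C is left for (r6,c6).
row 1 has {H,He,Li,Be,B}; column 1 has {H,Li,B} — only C is left for (r1,c1).
row 5 has {H,Li,Be,B,C}; column 1 has {H,Li,B,C} — only He is left for (r5,c1).
row 6 has {H,He,Li,B,C}; column 1 has {H,He,Li,B,C} — only Be is left for (r6,c1).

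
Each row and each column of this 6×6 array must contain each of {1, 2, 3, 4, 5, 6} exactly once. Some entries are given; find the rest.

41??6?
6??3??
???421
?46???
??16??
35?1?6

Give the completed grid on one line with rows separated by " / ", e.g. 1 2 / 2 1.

4 1 5 2 6 3 / 6 2 4 3 1 5 / 5 6 3 4 2 1 / 1 4 6 5 3 2 / 2 3 1 6 5 4 / 3 5 2 1 4 6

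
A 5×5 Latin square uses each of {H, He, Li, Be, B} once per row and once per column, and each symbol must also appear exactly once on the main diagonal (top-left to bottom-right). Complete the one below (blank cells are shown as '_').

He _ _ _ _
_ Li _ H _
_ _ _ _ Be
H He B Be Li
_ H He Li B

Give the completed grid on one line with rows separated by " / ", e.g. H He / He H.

He Be Li B H / B Li Be H He / Li B H He Be / H He B Be Li / Be H He Li B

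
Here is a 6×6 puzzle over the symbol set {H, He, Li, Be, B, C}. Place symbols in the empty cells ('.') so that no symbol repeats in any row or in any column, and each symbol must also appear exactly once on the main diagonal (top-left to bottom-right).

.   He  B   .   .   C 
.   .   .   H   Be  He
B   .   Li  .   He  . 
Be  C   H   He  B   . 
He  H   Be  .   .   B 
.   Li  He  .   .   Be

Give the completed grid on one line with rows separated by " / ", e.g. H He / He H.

H He B Be Li C / Li B C H Be He / B Be Li C He H / Be C H He B Li / He H Be Li C B / C Li He B H Be

(r1,c1) = H
(r1,c5) = Li
(r2,c2) = B
(r2,c3) = C
(r3,c2) = Be
(r3,c4) = C
(r3,c6) = H
(r4,c6) = Li
(r5,c4) = Li
(r5,c5) = C
(r6,c1) = C
(r6,c4) = B
(r6,c5) = H
(r1,c4) = Be
(r2,c1) = Li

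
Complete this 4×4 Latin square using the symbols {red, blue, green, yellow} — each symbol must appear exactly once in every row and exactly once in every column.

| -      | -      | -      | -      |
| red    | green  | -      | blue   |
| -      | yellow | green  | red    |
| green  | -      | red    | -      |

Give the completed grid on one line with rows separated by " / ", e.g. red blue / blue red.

yellow red blue green / red green yellow blue / blue yellow green red / green blue red yellow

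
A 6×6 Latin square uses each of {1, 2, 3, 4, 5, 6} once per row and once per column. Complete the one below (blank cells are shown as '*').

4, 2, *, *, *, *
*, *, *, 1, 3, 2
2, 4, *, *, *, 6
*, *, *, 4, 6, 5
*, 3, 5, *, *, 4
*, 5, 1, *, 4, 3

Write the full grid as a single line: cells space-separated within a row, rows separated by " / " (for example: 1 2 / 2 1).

4 2 6 3 5 1 / 5 6 4 1 3 2 / 2 4 3 5 1 6 / 3 1 2 4 6 5 / 1 3 5 6 2 4 / 6 5 1 2 4 3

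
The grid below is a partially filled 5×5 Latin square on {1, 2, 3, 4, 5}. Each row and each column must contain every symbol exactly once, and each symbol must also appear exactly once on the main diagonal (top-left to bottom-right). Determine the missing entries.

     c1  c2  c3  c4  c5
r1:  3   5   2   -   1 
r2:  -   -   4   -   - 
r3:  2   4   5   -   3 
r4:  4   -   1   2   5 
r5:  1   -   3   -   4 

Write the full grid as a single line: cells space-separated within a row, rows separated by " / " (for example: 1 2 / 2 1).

row 1 has {1,2,3,5}; column 4 has {2} — only 4 is left for (r1,c4).
row 2 has {4}; column 1 has {1,2,3,4} — only 5 is left for (r2,c1).
row 2 has {4,5}; column 2 has {4,5}; the diagonal has {2,3,4,5} — only 1 is left for (r2,c2).
row 2 has {1,4,5}; column 4 has {2,4} — only 3 is left for (r2,c4).
row 2 has {1,3,4,5}; column 5 has {1,3,4,5} — only 2 is left for (r2,c5).
row 3 has {2,3,4,5}; column 4 has {2,3,4} — only 1 is left for (r3,c4).
row 4 has {1,2,4,5}; column 2 has {1,4,5} — only 3 is left for (r4,c2).
row 5 has {1,3,4}; column 2 has {1,3,4,5} — only 2 is left for (r5,c2).
row 5 has {1,2,3,4}; column 4 has {1,2,3,4} — only 5 is left for (r5,c4).

3 5 2 4 1 / 5 1 4 3 2 / 2 4 5 1 3 / 4 3 1 2 5 / 1 2 3 5 4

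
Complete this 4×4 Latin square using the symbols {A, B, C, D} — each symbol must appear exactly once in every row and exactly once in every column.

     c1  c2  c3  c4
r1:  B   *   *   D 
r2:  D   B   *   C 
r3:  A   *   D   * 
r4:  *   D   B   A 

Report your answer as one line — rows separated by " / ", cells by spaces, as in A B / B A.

(r2,c3) = A
(r3,c2) = C
(r3,c4) = B
(r4,c1) = C
(r1,c2) = A
(r1,c3) = C

B A C D / D B A C / A C D B / C D B A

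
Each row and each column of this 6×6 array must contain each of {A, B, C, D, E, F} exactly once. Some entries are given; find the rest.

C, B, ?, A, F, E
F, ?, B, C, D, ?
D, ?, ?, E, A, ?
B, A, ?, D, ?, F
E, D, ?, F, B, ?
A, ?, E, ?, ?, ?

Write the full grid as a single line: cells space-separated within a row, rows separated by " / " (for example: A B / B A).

C B D A F E / F E B C D A / D C F E A B / B A C D E F / E D A F B C / A F E B C D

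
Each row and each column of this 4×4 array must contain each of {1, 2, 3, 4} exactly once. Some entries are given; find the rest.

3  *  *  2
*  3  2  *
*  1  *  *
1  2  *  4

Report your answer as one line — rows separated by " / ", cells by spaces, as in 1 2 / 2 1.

Cell (r1,c2): row 1 has {2,3}; column 2 has {1,2,3} → 4.
Cell (r1,c3): row 1 has {2,3,4}; column 3 has {2} → 1.
Cell (r2,c1): row 2 has {2,3}; column 1 has {1,3} → 4.
Cell (r2,c4): row 2 has {2,3,4}; column 4 has {2,4} → 1.
Cell (r3,c1): row 3 has {1}; column 1 has {1,3,4} → 2.
Cell (r3,c4): row 3 has {1,2}; column 4 has {1,2,4} → 3.
Cell (r4,c3): row 4 has {1,2,4}; column 3 has {1,2} → 3.
Cell (r3,c3): row 3 has {1,2,3}; column 3 has {1,2,3} → 4.

3 4 1 2 / 4 3 2 1 / 2 1 4 3 / 1 2 3 4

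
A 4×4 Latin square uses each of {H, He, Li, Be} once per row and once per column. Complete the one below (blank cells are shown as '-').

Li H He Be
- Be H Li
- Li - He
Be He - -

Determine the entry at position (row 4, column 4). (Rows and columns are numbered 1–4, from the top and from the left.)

H

row 2 has {H,Li,Be}; column 1 has {Li,Be} — only He is left for (r2,c1).
row 3 has {He,Li}; column 1 has {He,Li,Be} — only H is left for (r3,c1).
row 3 has {H,He,Li}; column 3 has {H,He} — only Be is left for (r3,c3).
row 4 has {He,Be}; column 3 has {H,He,Be} — only Li is left for (r4,c3).
row 4 has {He,Li,Be}; column 4 has {He,Li,Be} — only H is left for (r4,c4).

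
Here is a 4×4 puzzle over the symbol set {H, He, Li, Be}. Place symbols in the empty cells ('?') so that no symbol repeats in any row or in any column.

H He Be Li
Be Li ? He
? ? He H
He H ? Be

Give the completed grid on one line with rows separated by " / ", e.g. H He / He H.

H He Be Li / Be Li H He / Li Be He H / He H Li Be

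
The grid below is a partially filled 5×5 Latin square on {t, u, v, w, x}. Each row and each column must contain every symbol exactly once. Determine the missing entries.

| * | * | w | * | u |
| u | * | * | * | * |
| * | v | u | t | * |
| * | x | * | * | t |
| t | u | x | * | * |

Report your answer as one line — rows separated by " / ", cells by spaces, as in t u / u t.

v t w x u / u w t v x / x v u t w / w x v u t / t u x w v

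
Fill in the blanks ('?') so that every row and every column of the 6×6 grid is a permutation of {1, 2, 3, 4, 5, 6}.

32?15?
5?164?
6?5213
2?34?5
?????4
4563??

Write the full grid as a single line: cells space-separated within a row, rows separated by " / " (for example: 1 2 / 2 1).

(r1,c3) = 4
(r1,c6) = 6
(r2,c2) = 3
(r2,c6) = 2
(r3,c2) = 4
(r4,c5) = 6
(r5,c1) = 1
(r5,c2) = 6
(r5,c3) = 2
(r5,c4) = 5
(r5,c5) = 3
(r6,c5) = 2
(r6,c6) = 1
(r4,c2) = 1

3 2 4 1 5 6 / 5 3 1 6 4 2 / 6 4 5 2 1 3 / 2 1 3 4 6 5 / 1 6 2 5 3 4 / 4 5 6 3 2 1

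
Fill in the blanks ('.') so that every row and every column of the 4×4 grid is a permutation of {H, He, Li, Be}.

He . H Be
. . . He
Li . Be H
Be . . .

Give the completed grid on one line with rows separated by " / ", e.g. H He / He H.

He Li H Be / H Be Li He / Li He Be H / Be H He Li

(r1,c2) = Li
(r2,c1) = H
(r2,c2) = Be
(r2,c3) = Li
(r3,c2) = He
(r4,c2) = H
(r4,c3) = He
(r4,c4) = Li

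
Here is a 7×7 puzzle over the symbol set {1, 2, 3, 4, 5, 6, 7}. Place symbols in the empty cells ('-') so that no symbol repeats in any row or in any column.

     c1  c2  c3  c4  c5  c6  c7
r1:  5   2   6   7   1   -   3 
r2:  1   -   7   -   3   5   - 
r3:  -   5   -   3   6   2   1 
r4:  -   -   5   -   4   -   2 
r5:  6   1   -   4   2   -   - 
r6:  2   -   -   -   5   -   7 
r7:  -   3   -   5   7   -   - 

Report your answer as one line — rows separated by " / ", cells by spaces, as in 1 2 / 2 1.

(r1,c6) = 4
(r3,c3) = 4
(r5,c3) = 3
(r5,c6) = 7
(r5,c7) = 5
(r6,c3) = 1
(r6,c4) = 6
(r6,c6) = 3
(r7,c1) = 4
(r7,c3) = 2
(r7,c7) = 6
(r2,c4) = 2
(r2,c7) = 4
(r3,c1) = 7
(r4,c1) = 3
(r4,c4) = 1
(r4,c6) = 6
(r6,c2) = 4
(r7,c6) = 1
(r2,c2) = 6
(r4,c2) = 7

5 2 6 7 1 4 3 / 1 6 7 2 3 5 4 / 7 5 4 3 6 2 1 / 3 7 5 1 4 6 2 / 6 1 3 4 2 7 5 / 2 4 1 6 5 3 7 / 4 3 2 5 7 1 6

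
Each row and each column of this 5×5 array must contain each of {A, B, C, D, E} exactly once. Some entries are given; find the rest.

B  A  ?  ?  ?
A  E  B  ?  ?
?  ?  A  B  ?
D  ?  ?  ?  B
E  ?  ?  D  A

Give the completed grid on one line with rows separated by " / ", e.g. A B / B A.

B A D E C / A E B C D / C D A B E / D C E A B / E B C D A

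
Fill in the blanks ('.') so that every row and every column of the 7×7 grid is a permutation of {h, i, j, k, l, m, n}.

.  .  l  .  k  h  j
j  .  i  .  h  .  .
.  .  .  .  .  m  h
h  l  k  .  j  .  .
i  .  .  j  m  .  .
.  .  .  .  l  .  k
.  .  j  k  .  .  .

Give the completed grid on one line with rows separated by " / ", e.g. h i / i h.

(r3,c3): row 3 has {h,m}; column 3 has {i,j,k,l}, so it must be n.
(r3,c5): row 3 has {h,m,n}; column 5 has {h,j,k,l,m}, so it must be i.
(r5,c3): row 5 has {i,j,m}; column 3 has {i,j,k,l,n}, so it must be h.
(r6,c3): row 6 has {k,l}; column 3 has {h,i,j,k,l,n}, so it must be m.
(r7,c5): row 7 has {j,k}; column 5 has {h,i,j,k,l,m}, so it must be n.
(r3,c4): row 3 has {h,i,m,n}; column 4 has {j,k}, so it must be l.
(r6,c1): row 6 has {k,l,m}; column 1 has {h,i,j}, so it must be n.
(r1,c1): row 1 has {h,j,k,l}; column 1 has {h,i,j,n}, so it must be m.
(r3,c1): row 3 has {h,i,l,m,n}; column 1 has {h,i,j,m,n}, so it must be k.
(r3,c2): row 3 has {h,i,k,l,m,n}; column 2 has {l}, so it must be j.
(r7,c1): row 7 has {j,k,n}; column 1 has {h,i,j,k,m,n}, so it must be l.
(r7,c6): row 7 has {j,k,l,n}; column 6 has {h,m}, so it must be i.
(r7,c7): row 7 has {i,j,k,l,n}; column 7 has {h,j,k}, so it must be m.
(r4,c6): row 4 has {h,j,k,l}; column 6 has {h,i,m}, so it must be n.
(r4,c7): row 4 has {h,j,k,l,n}; column 7 has {h,j,k,m}, so it must be i.
(r6,c6): row 6 has {k,l,m,n}; column 6 has {h,i,m,n}, so it must be j.
(r7,c2): row 7 has {i,j,k,l,m,n}; column 2 has {j,l}, so it must be h.
(r4,c4): row 4 has {h,i,j,k,l,n}; column 4 has {j,k,l}, so it must be m.
(r6,c2): row 6 has {j,k,l,m,n}; column 2 has {h,j,l}, so it must be i.
(r6,c4): row 6 has {i,j,k,l,m,n}; column 4 has {j,k,l,m}, so it must be h.
(r1,c2): row 1 has {h,j,k,l,m}; column 2 has {h,i,j,l}, so it must be n.
(r1,c4): row 1 has {h,j,k,l,m,n}; column 4 has {h,j,k,l,m}, so it must be i.
(r2,c4): row 2 has {h,i,j}; column 4 has {h,i,j,k,l,m}, so it must be n.
(r2,c7): row 2 has {h,i,j,n}; column 7 has {h,i,j,k,m}, so it must be l.
(r5,c2): row 5 has {h,i,j,m}; column 2 has {h,i,j,l,n}, so it must be k.
(r5,c6): row 5 has {h,i,j,k,m}; column 6 has {h,i,j,m,n}, so it must be l.
(r5,c7): row 5 has {h,i,j,k,l,m}; column 7 has {h,i,j,k,l,m}, so it must be n.
(r2,c2): row 2 has {h,i,j,l,n}; column 2 has {h,i,j,k,l,n}, so it must be m.
(r2,c6): row 2 has {h,i,j,l,m,n}; column 6 has {h,i,j,l,m,n}, so it must be k.

m n l i k h j / j m i n h k l / k j n l i m h / h l k m j n i / i k h j m l n / n i m h l j k / l h j k n i m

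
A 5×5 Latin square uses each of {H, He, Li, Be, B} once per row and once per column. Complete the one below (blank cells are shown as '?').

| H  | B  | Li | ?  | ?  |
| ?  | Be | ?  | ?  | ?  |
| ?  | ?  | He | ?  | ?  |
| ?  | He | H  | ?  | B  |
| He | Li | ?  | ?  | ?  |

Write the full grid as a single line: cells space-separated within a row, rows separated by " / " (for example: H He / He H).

H B Li He Be / Li Be B H He / B H He Be Li / Be He H Li B / He Li Be B H

(r2,c3) = B
(r3,c2) = H
(r5,c3) = Be
(r5,c5) = H
(r2,c1) = Li
(r2,c5) = He
(r4,c1) = Be
(r4,c4) = Li
(r5,c4) = B
(r1,c5) = Be
(r2,c4) = H
(r3,c1) = B
(r3,c4) = Be
(r3,c5) = Li
(r1,c4) = He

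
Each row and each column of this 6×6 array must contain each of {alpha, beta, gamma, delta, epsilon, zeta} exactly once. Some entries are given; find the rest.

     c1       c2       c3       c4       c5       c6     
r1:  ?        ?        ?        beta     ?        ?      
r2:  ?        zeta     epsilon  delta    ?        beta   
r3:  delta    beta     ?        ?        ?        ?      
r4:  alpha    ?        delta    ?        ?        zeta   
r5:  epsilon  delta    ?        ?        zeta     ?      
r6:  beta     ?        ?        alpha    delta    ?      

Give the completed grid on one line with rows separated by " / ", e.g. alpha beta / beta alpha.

zeta alpha gamma beta epsilon delta / gamma zeta epsilon delta alpha beta / delta beta alpha zeta gamma epsilon / alpha gamma delta epsilon beta zeta / epsilon delta beta gamma zeta alpha / beta epsilon zeta alpha delta gamma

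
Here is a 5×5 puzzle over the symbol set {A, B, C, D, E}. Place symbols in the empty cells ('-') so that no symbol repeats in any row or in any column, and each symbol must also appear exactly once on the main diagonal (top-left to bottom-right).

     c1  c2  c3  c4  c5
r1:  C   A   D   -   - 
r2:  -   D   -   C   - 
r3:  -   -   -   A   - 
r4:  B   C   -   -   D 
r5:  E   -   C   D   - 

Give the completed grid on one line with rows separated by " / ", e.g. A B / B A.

(r2,c1) = A
(r3,c1) = D
(r4,c4) = E
(r5,c2) = B
(r5,c5) = A
(r1,c4) = B
(r1,c5) = E
(r2,c5) = B
(r3,c2) = E
(r3,c3) = B
(r3,c5) = C
(r4,c3) = A
(r2,c3) = E

C A D B E / A D E C B / D E B A C / B C A E D / E B C D A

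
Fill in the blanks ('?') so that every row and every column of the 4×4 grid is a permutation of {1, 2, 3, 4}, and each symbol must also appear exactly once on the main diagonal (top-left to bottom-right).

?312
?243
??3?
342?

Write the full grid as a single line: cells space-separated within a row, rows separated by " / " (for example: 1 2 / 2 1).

4 3 1 2 / 1 2 4 3 / 2 1 3 4 / 3 4 2 1

(r1,c1) = 4
(r2,c1) = 1
(r3,c1) = 2
(r3,c2) = 1
(r3,c4) = 4
(r4,c4) = 1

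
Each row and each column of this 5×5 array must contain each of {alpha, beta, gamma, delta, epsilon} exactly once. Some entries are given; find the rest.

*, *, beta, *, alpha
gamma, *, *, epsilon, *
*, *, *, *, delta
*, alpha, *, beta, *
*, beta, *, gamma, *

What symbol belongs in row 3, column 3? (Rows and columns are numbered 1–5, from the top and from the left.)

(r1,c4) = delta
(r2,c2) = delta
(r2,c3) = alpha
(r2,c5) = beta
(r3,c4) = alpha
(r5,c5) = epsilon
(r1,c1) = epsilon
(r1,c2) = gamma
(r3,c1) = beta
(r3,c2) = epsilon
(r3,c3) = gamma

gamma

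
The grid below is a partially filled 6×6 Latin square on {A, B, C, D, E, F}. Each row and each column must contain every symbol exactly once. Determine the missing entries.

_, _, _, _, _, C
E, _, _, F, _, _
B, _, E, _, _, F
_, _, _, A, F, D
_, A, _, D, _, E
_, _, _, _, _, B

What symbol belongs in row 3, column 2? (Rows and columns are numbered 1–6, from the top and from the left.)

D

(r2,c6) = A
(r3,c4) = C
(r4,c1) = C
(r4,c3) = B
(r5,c1) = F
(r5,c3) = C
(r5,c5) = B
(r6,c4) = E
(r1,c4) = B
(r2,c3) = D
(r2,c5) = C
(r3,c2) = D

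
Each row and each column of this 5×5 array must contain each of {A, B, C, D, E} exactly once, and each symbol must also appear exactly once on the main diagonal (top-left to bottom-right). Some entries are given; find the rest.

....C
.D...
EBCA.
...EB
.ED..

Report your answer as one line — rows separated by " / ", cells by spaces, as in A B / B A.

row 1 has {C}; column 2 has {B,D,E} — only A is left for (r1,c2).
row 3 has {A,B,C,E}; column 5 has {B,C} — only D is left for (r3,c5).
row 4 has {B,E}; column 2 has {A,B,D,E} — only C is left for (r4,c2).
row 4 has {B,C,E}; column 3 has {C,D} — only A is left for (r4,c3).
row 5 has {D,E}; column 5 has {B,C,D}; the diagonal has {C,D,E} — only A is left for (r5,c5).
row 1 has {A,C}; column 1 has {E}; the diagonal has {A,C,D,E} — only B is left for (r1,c1).
row 1 has {A,B,C}; column 3 has {A,C,D} — only E is left for (r1,c3).
row 1 has {A,B,C,E}; column 4 has {A,E} — only D is left for (r1,c4).
row 2 has {D}; column 3 has {A,C,D,E} — only B is left for (r2,c3).
row 2 has {B,D}; column 4 has {A,D,E} — only C is left for (r2,c4).
row 2 has {B,C,D}; column 5 has {A,B,C,D} — only E is left for (r2,c5).
row 4 has {A,B,C,E}; column 1 has {B,E} — only D is left for (r4,c1).
row 5 has {A,D,E}; column 1 has {B,D,E} — only C is left for (r5,c1).
row 5 has {A,C,D,E}; column 4 has {A,C,D,E} — only B is left for (r5,c4).
row 2 has {B,C,D,E}; column 1 has {B,C,D,E} — only A is left for (r2,c1).

B A E D C / A D B C E / E B C A D / D C A E B / C E D B A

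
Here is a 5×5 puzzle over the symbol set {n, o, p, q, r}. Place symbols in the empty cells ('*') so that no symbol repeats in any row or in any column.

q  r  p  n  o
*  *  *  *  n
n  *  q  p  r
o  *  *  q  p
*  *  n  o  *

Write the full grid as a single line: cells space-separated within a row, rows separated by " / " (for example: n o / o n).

(r2,c4): row 2 has {n}; column 4 has {n,o,p,q}, so it must be r.
(r3,c2): row 3 has {n,p,q,r}; column 2 has {r}, so it must be o.
(r4,c2): row 4 has {o,p,q}; column 2 has {o,r}, so it must be n.
(r4,c3): row 4 has {n,o,p,q}; column 3 has {n,p,q}, so it must be r.
(r5,c5): row 5 has {n,o}; column 5 has {n,o,p,r}, so it must be q.
(r2,c1): row 2 has {n,r}; column 1 has {n,o,q}, so it must be p.
(r2,c2): row 2 has {n,p,r}; column 2 has {n,o,r}, so it must be q.
(r2,c3): row 2 has {n,p,q,r}; column 3 has {n,p,q,r}, so it must be o.
(r5,c1): row 5 has {n,o,q}; column 1 has {n,o,p,q}, so it must be r.
(r5,c2): row 5 has {n,o,q,r}; column 2 has {n,o,q,r}, so it must be p.

q r p n o / p q o r n / n o q p r / o n r q p / r p n o q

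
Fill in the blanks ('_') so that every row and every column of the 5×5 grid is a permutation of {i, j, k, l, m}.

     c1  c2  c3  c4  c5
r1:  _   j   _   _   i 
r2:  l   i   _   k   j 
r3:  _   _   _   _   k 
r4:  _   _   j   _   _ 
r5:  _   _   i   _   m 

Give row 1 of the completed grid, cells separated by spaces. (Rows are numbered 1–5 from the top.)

m j k l i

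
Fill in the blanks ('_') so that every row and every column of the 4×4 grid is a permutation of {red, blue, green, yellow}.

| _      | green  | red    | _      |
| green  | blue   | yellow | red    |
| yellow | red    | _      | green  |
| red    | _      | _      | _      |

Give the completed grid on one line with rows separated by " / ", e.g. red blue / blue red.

row 1 has {red,green}; column 1 has {red,green,yellow} — only blue is left for (r1,c1).
row 1 has {red,blue,green}; column 4 has {red,green} — only yellow is left for (r1,c4).
row 3 has {red,green,yellow}; column 3 has {red,yellow} — only blue is left for (r3,c3).
row 4 has {red}; column 2 has {red,blue,green} — only yellow is left for (r4,c2).
row 4 has {red,yellow}; column 3 has {red,blue,yellow} — only green is left for (r4,c3).
row 4 has {red,green,yellow}; column 4 has {red,green,yellow} — only blue is left for (r4,c4).

blue green red yellow / green blue yellow red / yellow red blue green / red yellow green blue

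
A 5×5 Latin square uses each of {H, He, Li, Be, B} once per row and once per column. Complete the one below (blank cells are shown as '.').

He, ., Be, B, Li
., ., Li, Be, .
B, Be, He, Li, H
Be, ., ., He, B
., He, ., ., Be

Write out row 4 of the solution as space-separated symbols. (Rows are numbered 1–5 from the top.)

Be Li H He B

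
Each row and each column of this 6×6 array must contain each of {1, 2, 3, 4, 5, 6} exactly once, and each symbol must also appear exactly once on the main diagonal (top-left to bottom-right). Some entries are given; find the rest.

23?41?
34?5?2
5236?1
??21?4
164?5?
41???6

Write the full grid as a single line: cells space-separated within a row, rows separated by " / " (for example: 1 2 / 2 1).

2 3 6 4 1 5 / 3 4 1 5 6 2 / 5 2 3 6 4 1 / 6 5 2 1 3 4 / 1 6 4 2 5 3 / 4 1 5 3 2 6

(r1,c6) = 5
(r2,c5) = 6
(r3,c5) = 4
(r4,c1) = 6
(r4,c2) = 5
(r4,c5) = 3
(r5,c6) = 3
(r6,c3) = 5
(r6,c5) = 2
(r1,c3) = 6
(r2,c3) = 1
(r5,c4) = 2
(r6,c4) = 3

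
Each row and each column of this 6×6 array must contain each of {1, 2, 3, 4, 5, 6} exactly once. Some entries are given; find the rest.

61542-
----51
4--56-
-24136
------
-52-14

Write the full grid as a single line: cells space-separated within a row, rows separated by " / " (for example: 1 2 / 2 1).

6 1 5 4 2 3 / 2 4 6 3 5 1 / 4 3 1 5 6 2 / 5 2 4 1 3 6 / 1 6 3 2 4 5 / 3 5 2 6 1 4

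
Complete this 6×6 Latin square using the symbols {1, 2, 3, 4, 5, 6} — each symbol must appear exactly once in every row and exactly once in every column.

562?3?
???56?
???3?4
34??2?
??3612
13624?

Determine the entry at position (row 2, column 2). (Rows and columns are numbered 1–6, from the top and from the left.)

1

row 1 has {2,3,5,6}; column 6 has {2,4} — only 1 is left for (r1,c6).
row 2 has {5,6}; column 6 has {1,2,4} — only 3 is left for (r2,c6).
row 3 has {3,4}; column 5 has {1,2,3,4,6} — only 5 is left for (r3,c5).
row 4 has {2,3,4}; column 4 has {2,3,5,6} — only 1 is left for (r4,c4).
row 5 has {1,2,3,6}; column 1 has {1,3,5} — only 4 is left for (r5,c1).
row 5 has {1,2,3,4,6}; column 2 has {3,4,6} — only 5 is left for (r5,c2).
row 6 has {1,2,3,4,6}; column 6 has {1,2,3,4} — only 5 is left for (r6,c6).
row 1 has {1,2,3,5,6}; column 4 has {1,2,3,5,6} — only 4 is left for (r1,c4).
row 2 has {3,5,6}; column 1 has {1,3,4,5} — only 2 is left for (r2,c1).
row 2 has {2,3,5,6}; column 2 has {3,4,5,6} — only 1 is left for (r2,c2).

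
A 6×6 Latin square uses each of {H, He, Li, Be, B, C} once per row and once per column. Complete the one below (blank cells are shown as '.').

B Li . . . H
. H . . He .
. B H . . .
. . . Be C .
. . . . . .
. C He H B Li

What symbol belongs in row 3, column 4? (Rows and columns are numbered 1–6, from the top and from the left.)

C

(r1,c5) = Be
(r3,c5) = Li
(r4,c2) = He
(r4,c6) = B
(r5,c2) = Be
(r5,c5) = H
(r6,c1) = Be
(r1,c3) = C
(r1,c4) = He
(r3,c4) = C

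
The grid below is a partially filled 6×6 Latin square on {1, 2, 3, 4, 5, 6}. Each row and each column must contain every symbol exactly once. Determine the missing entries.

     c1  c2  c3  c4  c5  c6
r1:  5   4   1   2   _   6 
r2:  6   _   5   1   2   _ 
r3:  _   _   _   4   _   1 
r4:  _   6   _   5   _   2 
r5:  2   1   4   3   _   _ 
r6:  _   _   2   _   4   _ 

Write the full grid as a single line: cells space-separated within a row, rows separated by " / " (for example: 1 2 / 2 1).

5 4 1 2 3 6 / 6 3 5 1 2 4 / 3 2 6 4 5 1 / 4 6 3 5 1 2 / 2 1 4 3 6 5 / 1 5 2 6 4 3

(r1,c5) = 3
(r2,c2) = 3
(r2,c6) = 4
(r3,c1) = 3
(r3,c3) = 6
(r3,c5) = 5
(r4,c3) = 3
(r4,c5) = 1
(r5,c5) = 6
(r5,c6) = 5
(r6,c1) = 1
(r6,c2) = 5
(r6,c4) = 6
(r6,c6) = 3
(r3,c2) = 2
(r4,c1) = 4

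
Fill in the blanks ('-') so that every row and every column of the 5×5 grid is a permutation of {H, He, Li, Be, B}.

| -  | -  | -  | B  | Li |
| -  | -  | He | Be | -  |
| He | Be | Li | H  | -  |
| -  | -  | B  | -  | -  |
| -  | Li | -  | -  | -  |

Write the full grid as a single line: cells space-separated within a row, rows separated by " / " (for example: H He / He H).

H He Be B Li / Li B He Be H / He Be Li H B / Be H B Li He / B Li H He Be

(r3,c5) = B
(r5,c4) = He
(r2,c5) = H
(r4,c4) = Li
(r5,c5) = Be
(r2,c2) = B
(r4,c5) = He
(r5,c3) = H
(r1,c3) = Be
(r2,c1) = Li
(r4,c2) = H
(r5,c1) = B
(r1,c1) = H
(r1,c2) = He
(r4,c1) = Be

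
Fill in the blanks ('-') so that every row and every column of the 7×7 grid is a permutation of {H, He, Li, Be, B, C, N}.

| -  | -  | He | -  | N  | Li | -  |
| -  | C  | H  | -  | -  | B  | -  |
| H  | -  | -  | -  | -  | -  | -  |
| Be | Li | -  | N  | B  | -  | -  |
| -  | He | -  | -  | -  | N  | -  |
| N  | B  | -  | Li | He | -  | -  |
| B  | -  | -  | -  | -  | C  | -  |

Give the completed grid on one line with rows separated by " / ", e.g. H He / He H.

C Be He H N Li B / He C H Be Li B N / H N Li B C Be He / Be Li C N B He H / Li He B C H N Be / N B Be Li He H C / B H N He Be C Li

row 1 has {He,Li,N}; column 1 has {H,Be,B,N} — only C is left for (r1,c1).
row 4 has {Li,Be,B,N}; column 3 has {H,He} — only C is left for (r4,c3).
row 5 has {He,N}; column 1 has {H,Be,B,C,N} — only Li is left for (r5,c1).
row 6 has {He,Li,B,N}; column 3 has {H,He,C} — only Be is left for (r6,c3).
row 6 has {He,Li,Be,B,N}; column 6 has {Li,B,C,N} — only H is left for (r6,c6).
row 6 has {H,He,Li,Be,B,N}; column 7 is empty so far — only C is left for (r6,c7).
row 2 has {H,B,C}; column 1 has {H,Li,Be,B,C,N} — only He is left for (r2,c1).
row 2 has {H,He,B,C}; column 4 has {Li,N} — only Be is left for (r2,c4).
row 2 has {H,He,Be,B,C}; column 5 has {He,B,N} — only Li is left for (r2,c5).
row 2 has {H,He,Li,Be,B,C}; column 7 has {C} — only N is left for (r2,c7).
row 4 has {Li,Be,B,C,N}; column 6 has {H,Li,B,C,N} — only He is left for (r4,c6).
row 4 has {He,Li,Be,B,C,N}; column 7 has {C,N} — only H is left for (r4,c7).
row 5 has {He,Li,N}; column 3 has {H,He,Be,C} — only B is left for (r5,c3).
row 5 has {He,Li,B,N}; column 7 has {H,C,N} — only Be is left for (r5,c7).
row 1 has {He,Li,C,N}; column 7 has {H,Be,C,N} — only B is left for (r1,c7).
row 3 has {H}; column 6 has {H,He,Li,B,C,N} — only Be is left for (r3,c6).
row 1 has {He,Li,B,C,N}; column 4 has {Li,Be,N} — only H is left for (r1,c4).
row 3 has {H,Be}; column 2 has {He,Li,B,C} — only N is left for (r3,c2).
row 3 has {H,Be,N}; column 3 has {H,He,Be,B,C} — only Li is left for (r3,c3).
row 3 has {H,Li,Be,N}; column 5 has {He,Li,B,N} — only C is left for (r3,c5).
row 3 has {H,Li,Be,C,N}; column 7 has {H,Be,B,C,N} — only He is left for (r3,c7).
row 5 has {He,Li,Be,B,N}; column 4 has {H,Li,Be,N} — only C is left for (r5,c4).
row 5 has {He,Li,Be,B,C,N}; column 5 has {He,Li,B,C,N} — only H is left for (r5,c5).
row 7 has {B,C}; column 3 has {H,He,Li,Be,B,C} — only N is left for (r7,c3).
row 7 has {B,C,N}; column 4 has {H,Li,Be,C,N} — only He is left for (r7,c4).
row 7 has {He,B,C,N}; column 5 has {H,He,Li,B,C,N} — only Be is left for (r7,c5).
row 7 has {He,Be,B,C,N}; column 7 has {H,He,Be,B,C,N} — only Li is left for (r7,c7).
row 1 has {H,He,Li,B,C,N}; column 2 has {He,Li,B,C,N} — only Be is left for (r1,c2).
row 3 has {H,He,Li,Be,C,N}; column 4 has {H,He,Li,Be,C,N} — only B is left for (r3,c4).
row 7 has {He,Li,Be,B,C,N}; column 2 has {He,Li,Be,B,C,N} — only H is left for (r7,c2).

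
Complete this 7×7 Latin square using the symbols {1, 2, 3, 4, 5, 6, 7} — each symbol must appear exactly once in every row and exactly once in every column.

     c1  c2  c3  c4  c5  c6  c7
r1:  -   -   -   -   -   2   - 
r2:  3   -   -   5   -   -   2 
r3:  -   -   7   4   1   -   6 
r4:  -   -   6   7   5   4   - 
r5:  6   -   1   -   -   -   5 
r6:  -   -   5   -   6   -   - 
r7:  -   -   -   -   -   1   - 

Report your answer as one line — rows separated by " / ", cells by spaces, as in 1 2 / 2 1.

5 6 3 1 4 2 7 / 3 1 4 5 7 6 2 / 2 3 7 4 1 5 6 / 1 2 6 7 5 4 3 / 6 4 1 3 2 7 5 / 4 7 5 2 6 3 1 / 7 5 2 6 3 1 4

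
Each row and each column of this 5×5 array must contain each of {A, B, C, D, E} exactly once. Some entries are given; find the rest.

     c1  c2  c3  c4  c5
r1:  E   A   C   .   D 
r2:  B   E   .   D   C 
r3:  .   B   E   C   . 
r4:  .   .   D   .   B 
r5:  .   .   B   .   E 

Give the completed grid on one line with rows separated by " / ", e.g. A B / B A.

E A C B D / B E A D C / D B E C A / A C D E B / C D B A E

At row 1, column 4: row 1 has {A,C,D,E}; column 4 has {C,D}; that leaves B.
At row 2, column 3: row 2 has {B,C,D,E}; column 3 has {B,C,D,E}; that leaves A.
At row 3, column 5: row 3 has {B,C,E}; column 5 has {B,C,D,E}; that leaves A.
At row 4, column 2: row 4 has {B,D}; column 2 has {A,B,E}; that leaves C.
At row 5, column 2: row 5 has {B,E}; column 2 has {A,B,C,E}; that leaves D.
At row 5, column 4: row 5 has {B,D,E}; column 4 has {B,C,D}; that leaves A.
At row 3, column 1: row 3 has {A,B,C,E}; column 1 has {B,E}; that leaves D.
At row 4, column 1: row 4 has {B,C,D}; column 1 has {B,D,E}; that leaves A.
At row 4, column 4: row 4 has {A,B,C,D}; column 4 has {A,B,C,D}; that leaves E.
At row 5, column 1: row 5 has {A,B,D,E}; column 1 has {A,B,D,E}; that leaves C.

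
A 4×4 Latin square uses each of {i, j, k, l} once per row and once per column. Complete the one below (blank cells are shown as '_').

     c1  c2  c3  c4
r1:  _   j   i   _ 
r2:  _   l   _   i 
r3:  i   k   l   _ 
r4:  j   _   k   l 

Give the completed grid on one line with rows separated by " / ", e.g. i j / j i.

l j i k / k l j i / i k l j / j i k l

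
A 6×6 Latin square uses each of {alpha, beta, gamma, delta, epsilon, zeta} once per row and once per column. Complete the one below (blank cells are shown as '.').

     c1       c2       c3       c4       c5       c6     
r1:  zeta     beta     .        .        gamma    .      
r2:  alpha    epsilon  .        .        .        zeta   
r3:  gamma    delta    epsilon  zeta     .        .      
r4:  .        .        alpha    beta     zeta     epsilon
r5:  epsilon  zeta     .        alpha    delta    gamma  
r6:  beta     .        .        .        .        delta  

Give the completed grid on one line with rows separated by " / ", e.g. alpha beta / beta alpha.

zeta beta delta epsilon gamma alpha / alpha epsilon gamma delta beta zeta / gamma delta epsilon zeta alpha beta / delta gamma alpha beta zeta epsilon / epsilon zeta beta alpha delta gamma / beta alpha zeta gamma epsilon delta

(r1,c3) = delta
(r1,c4) = epsilon
(r1,c6) = alpha
(r2,c5) = beta
(r3,c5) = alpha
(r3,c6) = beta
(r4,c1) = delta
(r4,c2) = gamma
(r5,c3) = beta
(r6,c2) = alpha
(r6,c4) = gamma
(r6,c5) = epsilon
(r2,c3) = gamma
(r2,c4) = delta
(r6,c3) = zeta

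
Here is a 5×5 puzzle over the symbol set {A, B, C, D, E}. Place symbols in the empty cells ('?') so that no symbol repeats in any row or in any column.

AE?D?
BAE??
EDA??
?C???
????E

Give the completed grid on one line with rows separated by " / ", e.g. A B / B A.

row 2 has {A,B,E}; column 4 has {D} — only C is left for (r2,c4).
row 2 has {A,B,C,E}; column 5 has {E} — only D is left for (r2,c5).
row 3 has {A,D,E}; column 4 has {C,D} — only B is left for (r3,c4).
row 3 has {A,B,D,E}; column 5 has {D,E} — only C is left for (r3,c5).
row 4 has {C}; column 1 has {A,B,E} — only D is left for (r4,c1).
row 4 has {C,D}; column 3 has {A,E} — only B is left for (r4,c3).
row 4 has {B,C,D}; column 5 has {C,D,E} — only A is left for (r4,c5).
row 5 has {E}; column 1 has {A,B,D,E} — only C is left for (r5,c1).
row 5 has {C,E}; column 2 has {A,C,D,E} — only B is left for (r5,c2).
row 5 has {B,C,E}; column 3 has {A,B,E} — only D is left for (r5,c3).
row 5 has {B,C,D,E}; column 4 has {B,C,D} — only A is left for (r5,c4).
row 1 has {A,D,E}; column 3 has {A,B,D,E} — only C is left for (r1,c3).
row 1 has {A,C,D,E}; column 5 has {A,C,D,E} — only B is left for (r1,c5).
row 4 has {A,B,C,D}; column 4 has {A,B,C,D} — only E is left for (r4,c4).

A E C D B / B A E C D / E D A B C / D C B E A / C B D A E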